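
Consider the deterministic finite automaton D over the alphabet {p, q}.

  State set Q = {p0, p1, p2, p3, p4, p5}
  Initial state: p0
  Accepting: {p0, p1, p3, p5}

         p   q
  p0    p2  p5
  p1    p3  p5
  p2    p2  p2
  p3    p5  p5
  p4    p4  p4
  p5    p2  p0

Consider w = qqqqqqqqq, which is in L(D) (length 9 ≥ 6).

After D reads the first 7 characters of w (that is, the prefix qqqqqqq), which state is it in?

State sequence: p0 -q-> p5 -q-> p0 -q-> p5 -q-> p0 -q-> p5 -q-> p0 -q-> p5

After reading 7 characters, D is in state p5.

p5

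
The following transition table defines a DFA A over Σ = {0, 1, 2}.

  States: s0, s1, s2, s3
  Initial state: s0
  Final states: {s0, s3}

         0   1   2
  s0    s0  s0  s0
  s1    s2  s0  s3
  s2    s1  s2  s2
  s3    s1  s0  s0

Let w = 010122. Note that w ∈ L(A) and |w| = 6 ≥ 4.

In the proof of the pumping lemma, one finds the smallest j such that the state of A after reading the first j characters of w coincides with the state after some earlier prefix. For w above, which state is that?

Run of A on w = 0 1 0 1 2 2:
  step 0: s0  (start)
  step 1: s0  (read 0: s0→s0)   ← first repeat (s0 seen earlier)
  step 2: s0  (read 1: s0→s0)
  step 3: s0  (read 0: s0→s0)
  step 4: s0  (read 1: s0→s0)
  step 5: s0  (read 2: s0→s0)
  step 6: s0  (read 2: s0→s0)

The earliest repeat is at step j = 1: A is in s0, which it already visited at step i = 0.
Pumping length from the standard proof: p = 4 (the number of states). The repeated state found above gives |xy| = j ≤ 4 and |y| = j − i ≥ 1.

s0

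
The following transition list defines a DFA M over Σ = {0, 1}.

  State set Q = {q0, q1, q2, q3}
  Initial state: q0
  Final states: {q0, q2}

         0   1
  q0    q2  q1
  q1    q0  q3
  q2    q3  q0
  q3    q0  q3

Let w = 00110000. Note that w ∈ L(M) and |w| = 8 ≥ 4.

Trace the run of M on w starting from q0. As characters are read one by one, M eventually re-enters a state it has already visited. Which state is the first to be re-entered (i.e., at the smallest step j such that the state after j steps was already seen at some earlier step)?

q3

Run of M on w = 0 0 1 1 0 0 0 0:
  step 0: q0  (start)
  step 1: q2  (read 0: q0→q2)
  step 2: q3  (read 0: q2→q3)
  step 3: q3  (read 1: q3→q3)   ← first repeat (q3 seen earlier)
  step 4: q3  (read 1: q3→q3)
  step 5: q0  (read 0: q3→q0)
  step 6: q2  (read 0: q0→q2)
  step 7: q3  (read 0: q2→q3)
  step 8: q0  (read 0: q3→q0)

The earliest repeat is at step j = 3: M is in q3, which it already visited at step i = 2.
Pumping length from the standard proof: p = 4 (the number of states). The repeated state found above gives |xy| = j ≤ 4 and |y| = j − i ≥ 1.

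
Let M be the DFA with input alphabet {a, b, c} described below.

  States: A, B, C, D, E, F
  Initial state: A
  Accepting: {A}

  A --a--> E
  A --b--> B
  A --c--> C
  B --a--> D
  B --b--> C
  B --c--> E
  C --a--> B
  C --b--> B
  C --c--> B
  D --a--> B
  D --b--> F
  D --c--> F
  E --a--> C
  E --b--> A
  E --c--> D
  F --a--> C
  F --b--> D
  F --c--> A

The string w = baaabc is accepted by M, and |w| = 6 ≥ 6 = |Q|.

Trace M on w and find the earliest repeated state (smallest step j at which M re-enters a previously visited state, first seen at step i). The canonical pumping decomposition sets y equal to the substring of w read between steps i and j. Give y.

aa

Run of M on w = b a a a b c:
  step 0: A  (start)
  step 1: B  (read b: A→B)
  step 2: D  (read a: B→D)
  step 3: B  (read a: D→B)   ← first repeat (B seen earlier)
  step 4: D  (read a: B→D)
  step 5: F  (read b: D→F)
  step 6: A  (read c: F→A)

So i = 1, j = 3, giving x = w[0:1] = b, y = w[1:3] = aa, z = w[3:6] = abc.
Check: |xy| = 3 ≤ 6 and |y| = 2 ≥ 1. Reading y takes M from B back to B, so every xyⁱz is accepted.
The DFA has 6 states, so the proof of the pumping lemma guarantees a repeated state among the first 6+1 visited; the segment between the two visits is the pumpable y.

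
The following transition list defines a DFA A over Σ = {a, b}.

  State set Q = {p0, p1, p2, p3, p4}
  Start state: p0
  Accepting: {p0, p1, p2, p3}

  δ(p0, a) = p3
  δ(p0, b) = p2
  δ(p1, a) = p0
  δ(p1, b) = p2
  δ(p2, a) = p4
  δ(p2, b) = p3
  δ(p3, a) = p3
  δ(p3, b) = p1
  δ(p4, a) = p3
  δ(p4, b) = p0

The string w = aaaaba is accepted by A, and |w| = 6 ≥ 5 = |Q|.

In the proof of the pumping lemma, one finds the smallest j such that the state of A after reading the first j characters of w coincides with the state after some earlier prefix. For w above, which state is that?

Run of A on w = a a a a b a:
  step 0: p0  (start)
  step 1: p3  (read a: p0→p3)
  step 2: p3  (read a: p3→p3)   ← first repeat (p3 seen earlier)
  step 3: p3  (read a: p3→p3)
  step 4: p3  (read a: p3→p3)
  step 5: p1  (read b: p3→p1)
  step 6: p0  (read a: p1→p0)

The earliest repeat is at step j = 2: A is in p3, which it already visited at step i = 1.

p3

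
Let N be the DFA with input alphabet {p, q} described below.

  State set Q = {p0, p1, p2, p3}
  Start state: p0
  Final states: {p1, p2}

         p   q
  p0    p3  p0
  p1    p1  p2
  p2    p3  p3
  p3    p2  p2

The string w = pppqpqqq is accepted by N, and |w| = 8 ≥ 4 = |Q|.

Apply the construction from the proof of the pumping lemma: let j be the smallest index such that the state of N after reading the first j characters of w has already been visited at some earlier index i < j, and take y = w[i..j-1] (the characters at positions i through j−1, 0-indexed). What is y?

pp

State sequence: p0 -p-> p3 -p-> p2 -p-> p3 -q-> p2 -p-> p3 -q-> p2 -q-> p3 -q-> p2
First repeat at step 3: p3 was already visited.

So i = 1, j = 3, giving x = w[0:1] = p, y = w[1:3] = pp, z = w[3:8] = qpqqq.
Check: |xy| = 3 ≤ 4 and |y| = 2 ≥ 1. Reading y takes N from p3 back to p3, so every xyⁱz is accepted.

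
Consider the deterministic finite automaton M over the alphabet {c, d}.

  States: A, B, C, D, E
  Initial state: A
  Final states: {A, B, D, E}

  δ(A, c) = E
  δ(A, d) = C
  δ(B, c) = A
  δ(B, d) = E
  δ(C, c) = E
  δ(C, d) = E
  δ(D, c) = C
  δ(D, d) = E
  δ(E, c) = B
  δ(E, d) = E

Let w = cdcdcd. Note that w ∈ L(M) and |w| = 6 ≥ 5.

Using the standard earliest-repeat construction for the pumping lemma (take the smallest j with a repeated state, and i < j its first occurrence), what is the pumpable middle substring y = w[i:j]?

d

Run of M on w = c d c d c d:
  step 0: A  (start)
  step 1: E  (read c: A→E)
  step 2: E  (read d: E→E)   ← first repeat (E seen earlier)
  step 3: B  (read c: E→B)
  step 4: E  (read d: B→E)
  step 5: B  (read c: E→B)
  step 6: E  (read d: B→E)

So i = 1, j = 2, giving x = w[0:1] = c, y = w[1:2] = d, z = w[2:6] = cdcd.
Check: |xy| = 2 ≤ 5 and |y| = 1 ≥ 1. Reading y takes M from E back to E, so every xyⁱz is accepted.
With |Q| = 5, pigeonhole forces a state repeat no later than step 5; the substring read between the first and second visits to that state can be pumped.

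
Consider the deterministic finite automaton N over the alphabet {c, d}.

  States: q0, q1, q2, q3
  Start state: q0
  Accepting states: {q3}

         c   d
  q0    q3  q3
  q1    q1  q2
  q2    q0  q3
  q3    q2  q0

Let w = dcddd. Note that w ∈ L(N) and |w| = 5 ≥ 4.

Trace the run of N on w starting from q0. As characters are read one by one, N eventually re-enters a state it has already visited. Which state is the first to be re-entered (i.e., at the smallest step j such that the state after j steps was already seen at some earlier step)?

q3

State sequence: q0 -d-> q3 -c-> q2 -d-> q3 -d-> q0 -d-> q3
First repeat at step 3: q3 was already visited.

The earliest repeat is at step j = 3: N is in q3, which it already visited at step i = 1.
With |Q| = 4, pigeonhole forces a state repeat no later than step 4; the substring read between the first and second visits to that state can be pumped.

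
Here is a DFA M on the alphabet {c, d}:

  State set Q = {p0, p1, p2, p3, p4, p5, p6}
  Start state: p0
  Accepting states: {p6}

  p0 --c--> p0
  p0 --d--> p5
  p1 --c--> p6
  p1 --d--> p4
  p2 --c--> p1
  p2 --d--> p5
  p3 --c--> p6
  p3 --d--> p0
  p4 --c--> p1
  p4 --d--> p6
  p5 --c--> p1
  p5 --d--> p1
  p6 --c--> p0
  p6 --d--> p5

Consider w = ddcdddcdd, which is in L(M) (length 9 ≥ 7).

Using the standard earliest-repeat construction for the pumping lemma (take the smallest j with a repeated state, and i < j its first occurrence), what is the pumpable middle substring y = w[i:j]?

dcd

State sequence: p0 -d-> p5 -d-> p1 -c-> p6 -d-> p5 -d-> p1 -d-> p4 -c-> p1 -d-> p4 -d-> p6
First repeat at step 4: p5 was already visited.

So i = 1, j = 4, giving x = w[0:1] = d, y = w[1:4] = dcd, z = w[4:9] = ddcdd.
Check: |xy| = 4 ≤ 7 and |y| = 3 ≥ 1. Reading y takes M from p5 back to p5, so every xyⁱz is accepted.
Pumping length from the standard proof: p = 7 (the number of states). The repeated state found above gives |xy| = j ≤ 7 and |y| = j − i ≥ 1.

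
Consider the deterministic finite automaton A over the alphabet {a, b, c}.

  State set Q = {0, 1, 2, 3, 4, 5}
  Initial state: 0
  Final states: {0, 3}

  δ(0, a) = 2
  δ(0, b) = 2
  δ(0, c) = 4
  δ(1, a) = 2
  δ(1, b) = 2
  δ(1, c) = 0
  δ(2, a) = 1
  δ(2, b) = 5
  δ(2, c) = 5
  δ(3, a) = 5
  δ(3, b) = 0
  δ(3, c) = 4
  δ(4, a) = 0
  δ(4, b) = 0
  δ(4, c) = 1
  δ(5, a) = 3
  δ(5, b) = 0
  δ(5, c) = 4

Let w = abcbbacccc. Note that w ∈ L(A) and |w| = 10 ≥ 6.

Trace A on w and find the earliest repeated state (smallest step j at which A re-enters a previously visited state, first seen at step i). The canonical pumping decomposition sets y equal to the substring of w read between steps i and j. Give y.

abcb

Run of A on w = a b c b b a c c c c:
  step 0: 0  (start)
  step 1: 2  (read a: 0→2)
  step 2: 5  (read b: 2→5)
  step 3: 4  (read c: 5→4)
  step 4: 0  (read b: 4→0)   ← first repeat (0 seen earlier)
  step 5: 2  (read b: 0→2)
  step 6: 1  (read a: 2→1)
  step 7: 0  (read c: 1→0)
  step 8: 4  (read c: 0→4)
  step 9: 1  (read c: 4→1)
  step 10: 0  (read c: 1→0)

So i = 0, j = 4, giving x = w[0:0] = ε, y = w[0:4] = abcb, z = w[4:10] = bacccc.
Check: |xy| = 4 ≤ 6 and |y| = 4 ≥ 1. Reading y takes A from 0 back to 0, so every xyⁱz is accepted.
Since A has 6 states, any run of length ≥ 6 visits 6+1 states, so by pigeonhole some state repeats within the first 6 steps — that repeat gives the pumpable loop.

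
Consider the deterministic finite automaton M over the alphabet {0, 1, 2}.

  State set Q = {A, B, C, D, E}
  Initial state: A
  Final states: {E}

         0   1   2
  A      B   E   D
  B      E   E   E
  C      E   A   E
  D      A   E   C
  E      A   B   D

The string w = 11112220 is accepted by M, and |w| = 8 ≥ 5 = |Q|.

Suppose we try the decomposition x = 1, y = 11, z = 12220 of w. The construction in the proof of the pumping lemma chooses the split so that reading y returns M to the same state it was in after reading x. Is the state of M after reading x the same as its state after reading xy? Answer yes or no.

yes

State sequence: A -1-> E -1-> B -1-> E

After x (step 1): E. After xy (step 3): E.
They match, so y = 11 drives M around a cycle from E back to itself; pumping y any number of times keeps M in E before reading z, and xyⁱz ∈ L(M) for every i ≥ 0.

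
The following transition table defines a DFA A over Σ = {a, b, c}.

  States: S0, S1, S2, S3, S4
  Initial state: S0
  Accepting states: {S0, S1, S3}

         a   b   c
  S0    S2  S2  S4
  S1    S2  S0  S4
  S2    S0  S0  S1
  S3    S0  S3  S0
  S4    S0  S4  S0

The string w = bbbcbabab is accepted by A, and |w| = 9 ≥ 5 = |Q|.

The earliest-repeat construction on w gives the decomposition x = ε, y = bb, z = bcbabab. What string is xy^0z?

xy⁰z = xz = ε·bcbabab = bcbabab.
Reading y = bb takes A from S0 back to S0, so after x the machine is still in S0, and z then leads to the accepting state S0. Hence bcbabab ∈ L(A).

bcbabab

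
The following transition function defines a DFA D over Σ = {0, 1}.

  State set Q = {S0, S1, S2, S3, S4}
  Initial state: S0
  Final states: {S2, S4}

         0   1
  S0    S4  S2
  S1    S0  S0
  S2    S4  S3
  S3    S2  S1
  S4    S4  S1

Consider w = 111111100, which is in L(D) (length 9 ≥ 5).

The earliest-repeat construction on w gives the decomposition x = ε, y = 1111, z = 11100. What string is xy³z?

11111111111111100

xy^3z = ε·1111·1111·1111·11100 = 11111111111111100.
Reading y = 1111 takes D from S0 back to S0, so after x·y·y·y the machine is still in S0, and z then leads to the accepting state S4. Hence 11111111111111100 ∈ L(D).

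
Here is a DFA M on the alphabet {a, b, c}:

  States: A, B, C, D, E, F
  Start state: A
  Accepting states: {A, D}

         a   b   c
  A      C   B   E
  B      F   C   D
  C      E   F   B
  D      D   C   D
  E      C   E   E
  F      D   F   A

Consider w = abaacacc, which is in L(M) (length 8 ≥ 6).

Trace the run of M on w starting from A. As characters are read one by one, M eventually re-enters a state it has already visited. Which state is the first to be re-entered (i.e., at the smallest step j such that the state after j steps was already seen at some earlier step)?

D

Run of M on w = a b a a c a c c:
  step 0: A  (start)
  step 1: C  (read a: A→C)
  step 2: F  (read b: C→F)
  step 3: D  (read a: F→D)
  step 4: D  (read a: D→D)   ← first repeat (D seen earlier)
  step 5: D  (read c: D→D)
  step 6: D  (read a: D→D)
  step 7: D  (read c: D→D)
  step 8: D  (read c: D→D)

The earliest repeat is at step j = 4: M is in D, which it already visited at step i = 3.
With |Q| = 6, pigeonhole forces a state repeat no later than step 6; the substring read between the first and second visits to that state can be pumped.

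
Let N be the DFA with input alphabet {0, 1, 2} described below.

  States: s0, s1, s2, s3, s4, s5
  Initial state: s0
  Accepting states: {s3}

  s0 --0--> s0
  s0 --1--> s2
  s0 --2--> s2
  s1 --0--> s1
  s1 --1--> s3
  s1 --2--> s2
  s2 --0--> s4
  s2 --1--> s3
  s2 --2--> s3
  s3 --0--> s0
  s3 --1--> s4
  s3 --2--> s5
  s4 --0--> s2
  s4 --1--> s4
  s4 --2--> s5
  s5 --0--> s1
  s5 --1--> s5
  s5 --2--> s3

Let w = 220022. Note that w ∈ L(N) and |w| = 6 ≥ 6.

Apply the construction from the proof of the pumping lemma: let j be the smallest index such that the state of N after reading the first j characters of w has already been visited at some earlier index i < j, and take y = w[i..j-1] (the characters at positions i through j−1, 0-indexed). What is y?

State sequence: s0 -2-> s2 -2-> s3 -0-> s0 -0-> s0 -2-> s2 -2-> s3
First repeat at step 3: s0 was already visited.

So i = 0, j = 3, giving x = w[0:0] = ε, y = w[0:3] = 220, z = w[3:6] = 022.
Check: |xy| = 3 ≤ 6 and |y| = 3 ≥ 1. Reading y takes N from s0 back to s0, so every xyⁱz is accepted.

220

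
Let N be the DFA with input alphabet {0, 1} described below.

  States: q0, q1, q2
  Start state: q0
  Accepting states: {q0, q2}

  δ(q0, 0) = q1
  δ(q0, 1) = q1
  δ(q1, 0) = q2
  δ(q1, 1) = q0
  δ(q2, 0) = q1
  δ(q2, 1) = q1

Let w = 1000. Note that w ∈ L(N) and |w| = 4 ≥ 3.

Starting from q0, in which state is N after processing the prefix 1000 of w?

q2

Run of N on the first 4 characters of w = 1 0 0 0:
  step 0: q0  (start)
  step 1: q1  (read 1: q0→q1)
  step 2: q2  (read 0: q1→q2)
  step 3: q1  (read 0: q2→q1)
  step 4: q2  (read 0: q1→q2)

After reading 4 characters, N is in state q2.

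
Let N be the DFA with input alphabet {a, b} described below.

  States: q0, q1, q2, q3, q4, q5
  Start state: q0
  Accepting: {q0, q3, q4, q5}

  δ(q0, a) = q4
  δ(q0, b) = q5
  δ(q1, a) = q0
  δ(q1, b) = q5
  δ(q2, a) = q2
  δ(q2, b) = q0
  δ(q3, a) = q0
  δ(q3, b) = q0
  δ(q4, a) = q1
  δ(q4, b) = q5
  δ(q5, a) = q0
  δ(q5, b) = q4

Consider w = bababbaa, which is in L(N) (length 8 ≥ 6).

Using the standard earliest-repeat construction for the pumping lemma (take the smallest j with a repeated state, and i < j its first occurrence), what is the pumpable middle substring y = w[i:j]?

Run of N on w = b a b a b b a a:
  step 0: q0  (start)
  step 1: q5  (read b: q0→q5)
  step 2: q0  (read a: q5→q0)   ← first repeat (q0 seen earlier)
  step 3: q5  (read b: q0→q5)
  step 4: q0  (read a: q5→q0)
  step 5: q5  (read b: q0→q5)
  step 6: q4  (read b: q5→q4)
  step 7: q1  (read a: q4→q1)
  step 8: q0  (read a: q1→q0)

So i = 0, j = 2, giving x = w[0:0] = ε, y = w[0:2] = ba, z = w[2:8] = babbaa.
Check: |xy| = 2 ≤ 6 and |y| = 2 ≥ 1. Reading y takes N from q0 back to q0, so every xyⁱz is accepted.

ba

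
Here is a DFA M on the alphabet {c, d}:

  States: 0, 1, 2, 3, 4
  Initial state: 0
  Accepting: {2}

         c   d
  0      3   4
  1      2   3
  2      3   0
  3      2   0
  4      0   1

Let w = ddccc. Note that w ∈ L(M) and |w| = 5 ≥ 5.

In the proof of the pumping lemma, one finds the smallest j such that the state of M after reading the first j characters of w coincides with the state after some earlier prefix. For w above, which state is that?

2

Run of M on w = d d c c c:
  step 0: 0  (start)
  step 1: 4  (read d: 0→4)
  step 2: 1  (read d: 4→1)
  step 3: 2  (read c: 1→2)
  step 4: 3  (read c: 2→3)
  step 5: 2  (read c: 3→2)   ← first repeat (2 seen earlier)

The earliest repeat is at step j = 5: M is in 2, which it already visited at step i = 3.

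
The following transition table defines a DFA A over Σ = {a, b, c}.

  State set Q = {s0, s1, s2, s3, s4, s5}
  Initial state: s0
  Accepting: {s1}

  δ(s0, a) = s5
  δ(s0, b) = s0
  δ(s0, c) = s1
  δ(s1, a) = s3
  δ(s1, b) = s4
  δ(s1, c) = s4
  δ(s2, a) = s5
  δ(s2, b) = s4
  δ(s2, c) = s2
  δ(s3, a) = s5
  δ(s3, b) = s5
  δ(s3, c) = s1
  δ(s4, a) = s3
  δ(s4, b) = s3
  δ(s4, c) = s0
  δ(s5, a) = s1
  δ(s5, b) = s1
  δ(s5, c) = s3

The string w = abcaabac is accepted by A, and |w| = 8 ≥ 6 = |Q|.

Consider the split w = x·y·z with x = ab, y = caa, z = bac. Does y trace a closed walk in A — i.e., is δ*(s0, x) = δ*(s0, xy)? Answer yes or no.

no

Run of A on the first 5 characters of w = a b c a a:
  step 0: s0  (start)
  step 1: s5  (read a: s0→s5)
  step 2: s1  (read b: s5→s1)
  step 3: s4  (read c: s1→s4)
  step 4: s3  (read a: s4→s3)
  step 5: s5  (read a: s3→s5)

After x (step 2): s1. After xy (step 5): s5.
They differ (s1 ≠ s5), so y is not a cycle from the state after x; this split is not the one the pumping-lemma construction produces, and pumping y need not keep the string in L(A).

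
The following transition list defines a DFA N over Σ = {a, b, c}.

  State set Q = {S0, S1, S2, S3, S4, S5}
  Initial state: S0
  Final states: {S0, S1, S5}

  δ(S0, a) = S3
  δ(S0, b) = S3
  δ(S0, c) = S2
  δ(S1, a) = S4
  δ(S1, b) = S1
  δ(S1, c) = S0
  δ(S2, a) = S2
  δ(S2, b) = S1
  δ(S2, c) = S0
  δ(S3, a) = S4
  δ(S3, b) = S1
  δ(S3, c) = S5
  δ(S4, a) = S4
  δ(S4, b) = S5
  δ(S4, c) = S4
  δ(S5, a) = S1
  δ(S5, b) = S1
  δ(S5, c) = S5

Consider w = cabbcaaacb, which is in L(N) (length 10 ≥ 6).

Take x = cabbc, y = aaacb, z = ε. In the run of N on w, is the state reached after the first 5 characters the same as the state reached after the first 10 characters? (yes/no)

Run of N on the first 10 characters of w = c a b b c a a a c b:
  step 0: S0  (start)
  step 1: S2  (read c: S0→S2)
  step 2: S2  (read a: S2→S2)
  step 3: S1  (read b: S2→S1)
  step 4: S1  (read b: S1→S1)
  step 5: S0  (read c: S1→S0)
  step 6: S3  (read a: S0→S3)
  step 7: S4  (read a: S3→S4)
  step 8: S4  (read a: S4→S4)
  step 9: S4  (read c: S4→S4)
  step 10: S5  (read b: S4→S5)

After x (step 5): S0. After xy (step 10): S5.
They differ (S0 ≠ S5), so y is not a cycle from the state after x; this split is not the one the pumping-lemma construction produces, and pumping y need not keep the string in L(N).

no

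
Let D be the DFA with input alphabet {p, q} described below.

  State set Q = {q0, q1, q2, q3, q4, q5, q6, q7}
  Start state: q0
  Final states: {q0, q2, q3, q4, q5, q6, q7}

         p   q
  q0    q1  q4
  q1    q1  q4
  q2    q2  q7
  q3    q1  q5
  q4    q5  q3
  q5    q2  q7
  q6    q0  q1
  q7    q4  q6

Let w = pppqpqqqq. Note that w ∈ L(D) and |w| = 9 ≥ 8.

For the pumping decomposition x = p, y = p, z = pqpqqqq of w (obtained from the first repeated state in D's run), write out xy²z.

xy^2z = p·p·p·pqpqqqq = ppppqpqqqq.
Reading y = p takes D from q1 back to q1, so after x·y·y the machine is still in q1, and z then leads to the accepting state q4. Hence ppppqpqqqq ∈ L(D).

ppppqpqqqq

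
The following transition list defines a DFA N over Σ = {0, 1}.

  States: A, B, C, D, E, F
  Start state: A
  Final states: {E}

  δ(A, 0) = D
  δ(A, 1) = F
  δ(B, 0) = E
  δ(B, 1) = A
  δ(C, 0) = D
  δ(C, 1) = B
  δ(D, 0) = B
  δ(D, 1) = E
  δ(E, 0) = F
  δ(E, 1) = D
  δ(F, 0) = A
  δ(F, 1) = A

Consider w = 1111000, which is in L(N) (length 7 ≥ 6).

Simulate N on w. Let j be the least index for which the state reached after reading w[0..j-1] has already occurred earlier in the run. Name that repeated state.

State sequence: A -1-> F -1-> A -1-> F -1-> A -0-> D -0-> B -0-> E
First repeat at step 2: A was already visited.

The earliest repeat is at step j = 2: N is in A, which it already visited at step i = 0.

A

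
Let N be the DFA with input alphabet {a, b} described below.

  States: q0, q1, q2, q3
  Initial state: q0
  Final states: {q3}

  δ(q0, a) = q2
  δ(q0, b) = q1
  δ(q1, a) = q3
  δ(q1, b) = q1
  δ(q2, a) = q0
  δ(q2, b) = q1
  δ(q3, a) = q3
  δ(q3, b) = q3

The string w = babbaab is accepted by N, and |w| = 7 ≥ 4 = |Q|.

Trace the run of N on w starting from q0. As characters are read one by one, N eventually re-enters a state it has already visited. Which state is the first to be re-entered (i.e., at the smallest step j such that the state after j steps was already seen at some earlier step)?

q3

Run of N on w = b a b b a a b:
  step 0: q0  (start)
  step 1: q1  (read b: q0→q1)
  step 2: q3  (read a: q1→q3)
  step 3: q3  (read b: q3→q3)   ← first repeat (q3 seen earlier)
  step 4: q3  (read b: q3→q3)
  step 5: q3  (read a: q3→q3)
  step 6: q3  (read a: q3→q3)
  step 7: q3  (read b: q3→q3)

The earliest repeat is at step j = 3: N is in q3, which it already visited at step i = 2.
With |Q| = 4, pigeonhole forces a state repeat no later than step 4; the substring read between the first and second visits to that state can be pumped.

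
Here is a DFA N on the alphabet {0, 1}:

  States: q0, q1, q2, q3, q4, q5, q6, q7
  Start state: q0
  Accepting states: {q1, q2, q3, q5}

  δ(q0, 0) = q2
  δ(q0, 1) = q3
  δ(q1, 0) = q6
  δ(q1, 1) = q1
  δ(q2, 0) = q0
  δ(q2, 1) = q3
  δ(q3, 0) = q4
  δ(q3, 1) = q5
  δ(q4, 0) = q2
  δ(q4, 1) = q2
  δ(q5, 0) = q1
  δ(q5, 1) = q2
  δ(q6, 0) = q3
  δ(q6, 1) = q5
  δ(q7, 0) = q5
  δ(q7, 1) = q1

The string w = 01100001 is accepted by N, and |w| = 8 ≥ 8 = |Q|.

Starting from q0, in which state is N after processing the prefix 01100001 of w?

q2

State sequence: q0 -0-> q2 -1-> q3 -1-> q5 -0-> q1 -0-> q6 -0-> q3 -0-> q4 -1-> q2

After reading 8 characters, N is in state q2.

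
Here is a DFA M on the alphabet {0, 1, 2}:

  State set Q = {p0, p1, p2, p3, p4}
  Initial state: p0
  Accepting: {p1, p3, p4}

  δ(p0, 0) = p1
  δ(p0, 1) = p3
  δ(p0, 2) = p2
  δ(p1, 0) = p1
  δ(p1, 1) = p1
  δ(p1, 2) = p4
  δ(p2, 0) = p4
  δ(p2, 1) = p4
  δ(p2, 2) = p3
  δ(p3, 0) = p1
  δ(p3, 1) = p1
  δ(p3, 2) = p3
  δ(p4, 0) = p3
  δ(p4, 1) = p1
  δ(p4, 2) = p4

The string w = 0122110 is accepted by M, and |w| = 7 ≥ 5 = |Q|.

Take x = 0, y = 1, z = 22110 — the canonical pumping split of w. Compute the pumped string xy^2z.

xy^2z = 0·1·1·22110 = 01122110.
Reading y = 1 takes M from p1 back to p1, so after x·y·y the machine is still in p1, and z then leads to the accepting state p1. Hence 01122110 ∈ L(M).

01122110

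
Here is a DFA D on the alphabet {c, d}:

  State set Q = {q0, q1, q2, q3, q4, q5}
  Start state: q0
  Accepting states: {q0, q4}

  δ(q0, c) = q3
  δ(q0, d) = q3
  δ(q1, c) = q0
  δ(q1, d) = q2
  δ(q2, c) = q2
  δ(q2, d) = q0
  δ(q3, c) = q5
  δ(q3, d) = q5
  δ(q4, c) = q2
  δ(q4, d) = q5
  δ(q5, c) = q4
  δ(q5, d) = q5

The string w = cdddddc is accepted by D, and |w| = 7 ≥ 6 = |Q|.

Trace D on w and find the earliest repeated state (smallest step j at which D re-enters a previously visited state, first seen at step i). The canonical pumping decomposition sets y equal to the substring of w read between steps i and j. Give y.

State sequence: q0 -c-> q3 -d-> q5 -d-> q5 -d-> q5 -d-> q5 -d-> q5 -c-> q4
First repeat at step 3: q5 was already visited.

So i = 2, j = 3, giving x = w[0:2] = cd, y = w[2:3] = d, z = w[3:7] = dddc.
Check: |xy| = 3 ≤ 6 and |y| = 1 ≥ 1. Reading y takes D from q5 back to q5, so every xyⁱz is accepted.

d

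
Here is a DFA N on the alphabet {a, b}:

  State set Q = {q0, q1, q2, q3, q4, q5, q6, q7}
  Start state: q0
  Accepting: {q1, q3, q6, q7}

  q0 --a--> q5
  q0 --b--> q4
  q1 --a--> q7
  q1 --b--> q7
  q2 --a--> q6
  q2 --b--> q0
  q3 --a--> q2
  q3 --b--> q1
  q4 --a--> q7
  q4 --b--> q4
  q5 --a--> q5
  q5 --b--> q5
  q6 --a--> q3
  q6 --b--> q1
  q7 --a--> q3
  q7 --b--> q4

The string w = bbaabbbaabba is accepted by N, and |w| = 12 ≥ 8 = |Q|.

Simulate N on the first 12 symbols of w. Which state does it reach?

q3

Run of N on the first 12 characters of w = b b a a b b b a a b b a:
  step 0: q0  (start)
  step 1: q4  (read b: q0→q4)
  step 2: q4  (read b: q4→q4)
  step 3: q7  (read a: q4→q7)
  step 4: q3  (read a: q7→q3)
  step 5: q1  (read b: q3→q1)
  step 6: q7  (read b: q1→q7)
  step 7: q4  (read b: q7→q4)
  step 8: q7  (read a: q4→q7)
  step 9: q3  (read a: q7→q3)
  step 10: q1  (read b: q3→q1)
  step 11: q7  (read b: q1→q7)
  step 12: q3  (read a: q7→q3)

After reading 12 characters, N is in state q3.
(This kind of state-tracing is the core of the pumping-lemma construction: with 8 states, pigeonhole forces a repeat within the first 8 steps.)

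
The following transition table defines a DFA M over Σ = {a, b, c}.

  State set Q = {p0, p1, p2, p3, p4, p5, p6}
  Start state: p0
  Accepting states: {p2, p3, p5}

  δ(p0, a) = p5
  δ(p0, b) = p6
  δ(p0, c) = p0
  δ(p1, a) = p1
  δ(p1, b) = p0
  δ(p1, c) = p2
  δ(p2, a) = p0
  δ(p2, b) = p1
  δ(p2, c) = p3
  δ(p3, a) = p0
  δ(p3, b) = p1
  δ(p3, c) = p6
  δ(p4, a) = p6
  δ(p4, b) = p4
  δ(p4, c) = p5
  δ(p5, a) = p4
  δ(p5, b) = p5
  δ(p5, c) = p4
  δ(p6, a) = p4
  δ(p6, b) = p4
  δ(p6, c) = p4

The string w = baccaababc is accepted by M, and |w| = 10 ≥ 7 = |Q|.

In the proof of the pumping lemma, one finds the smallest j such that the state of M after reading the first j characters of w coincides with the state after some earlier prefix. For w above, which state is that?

State sequence: p0 -b-> p6 -a-> p4 -c-> p5 -c-> p4 -a-> p6 -a-> p4 -b-> p4 -a-> p6 -b-> p4 -c-> p5
First repeat at step 4: p4 was already visited.

The earliest repeat is at step j = 4: M is in p4, which it already visited at step i = 2.
Pumping length from the standard proof: p = 7 (the number of states). The repeated state found above gives |xy| = j ≤ 7 and |y| = j − i ≥ 1.

p4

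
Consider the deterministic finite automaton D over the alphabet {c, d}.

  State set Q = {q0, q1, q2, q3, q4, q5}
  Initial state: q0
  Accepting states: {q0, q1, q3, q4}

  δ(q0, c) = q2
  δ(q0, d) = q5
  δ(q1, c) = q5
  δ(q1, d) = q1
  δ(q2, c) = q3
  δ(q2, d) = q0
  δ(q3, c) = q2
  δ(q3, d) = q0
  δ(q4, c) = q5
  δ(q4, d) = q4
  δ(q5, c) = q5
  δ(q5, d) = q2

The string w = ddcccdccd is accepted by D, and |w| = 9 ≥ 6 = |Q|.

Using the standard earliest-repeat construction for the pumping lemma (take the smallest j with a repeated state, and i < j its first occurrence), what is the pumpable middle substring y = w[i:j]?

State sequence: q0 -d-> q5 -d-> q2 -c-> q3 -c-> q2 -c-> q3 -d-> q0 -c-> q2 -c-> q3 -d-> q0
First repeat at step 4: q2 was already visited.

So i = 2, j = 4, giving x = w[0:2] = dd, y = w[2:4] = cc, z = w[4:9] = cdccd.
Check: |xy| = 4 ≤ 6 and |y| = 2 ≥ 1. Reading y takes D from q2 back to q2, so every xyⁱz is accepted.
The DFA has 6 states, so the proof of the pumping lemma guarantees a repeated state among the first 6+1 visited; the segment between the two visits is the pumpable y.

cc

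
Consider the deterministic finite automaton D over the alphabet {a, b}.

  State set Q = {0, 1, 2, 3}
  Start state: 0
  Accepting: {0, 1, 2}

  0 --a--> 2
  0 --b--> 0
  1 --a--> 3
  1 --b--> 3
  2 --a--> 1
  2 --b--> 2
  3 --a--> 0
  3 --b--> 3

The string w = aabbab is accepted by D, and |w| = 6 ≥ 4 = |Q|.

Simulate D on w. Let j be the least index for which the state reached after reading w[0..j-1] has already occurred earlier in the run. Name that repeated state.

3

Run of D on w = a a b b a b:
  step 0: 0  (start)
  step 1: 2  (read a: 0→2)
  step 2: 1  (read a: 2→1)
  step 3: 3  (read b: 1→3)
  step 4: 3  (read b: 3→3)   ← first repeat (3 seen earlier)
  step 5: 0  (read a: 3→0)
  step 6: 0  (read b: 0→0)

The earliest repeat is at step j = 4: D is in 3, which it already visited at step i = 3.
The DFA has 4 states, so the proof of the pumping lemma guarantees a repeated state among the first 4+1 visited; the segment between the two visits is the pumpable y.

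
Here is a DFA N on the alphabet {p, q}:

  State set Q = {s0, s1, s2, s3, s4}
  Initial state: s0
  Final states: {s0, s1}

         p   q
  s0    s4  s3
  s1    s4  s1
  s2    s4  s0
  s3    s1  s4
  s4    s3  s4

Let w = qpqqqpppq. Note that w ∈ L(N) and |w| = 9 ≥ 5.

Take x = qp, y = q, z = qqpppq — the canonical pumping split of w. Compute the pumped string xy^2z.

qpqqqqpppq

xy^2z = qp·q·q·qqpppq = qpqqqqpppq.
Reading y = q takes N from s1 back to s1, so after x·y·y the machine is still in s1, and z then leads to the accepting state s1. Hence qpqqqqpppq ∈ L(N).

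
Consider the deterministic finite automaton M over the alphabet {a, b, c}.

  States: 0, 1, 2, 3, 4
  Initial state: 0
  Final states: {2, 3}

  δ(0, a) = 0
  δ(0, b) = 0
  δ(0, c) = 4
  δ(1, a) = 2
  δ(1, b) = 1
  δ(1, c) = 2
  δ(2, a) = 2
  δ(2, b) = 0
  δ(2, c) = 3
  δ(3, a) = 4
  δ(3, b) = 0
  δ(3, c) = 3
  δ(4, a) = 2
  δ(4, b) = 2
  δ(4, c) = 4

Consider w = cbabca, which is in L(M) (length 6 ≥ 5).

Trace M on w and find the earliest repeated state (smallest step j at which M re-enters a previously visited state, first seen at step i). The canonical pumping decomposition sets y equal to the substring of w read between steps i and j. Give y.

Run of M on w = c b a b c a:
  step 0: 0  (start)
  step 1: 4  (read c: 0→4)
  step 2: 2  (read b: 4→2)
  step 3: 2  (read a: 2→2)   ← first repeat (2 seen earlier)
  step 4: 0  (read b: 2→0)
  step 5: 4  (read c: 0→4)
  step 6: 2  (read a: 4→2)

So i = 2, j = 3, giving x = w[0:2] = cb, y = w[2:3] = a, z = w[3:6] = bca.
Check: |xy| = 3 ≤ 5 and |y| = 1 ≥ 1. Reading y takes M from 2 back to 2, so every xyⁱz is accepted.

a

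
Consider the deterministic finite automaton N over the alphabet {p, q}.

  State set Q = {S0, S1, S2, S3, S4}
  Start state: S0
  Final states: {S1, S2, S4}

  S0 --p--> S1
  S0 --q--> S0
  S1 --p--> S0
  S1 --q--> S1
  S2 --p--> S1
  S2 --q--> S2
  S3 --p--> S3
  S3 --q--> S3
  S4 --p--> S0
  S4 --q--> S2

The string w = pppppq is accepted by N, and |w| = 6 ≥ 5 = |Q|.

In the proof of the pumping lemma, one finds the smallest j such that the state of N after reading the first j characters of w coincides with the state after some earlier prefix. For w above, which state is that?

State sequence: S0 -p-> S1 -p-> S0 -p-> S1 -p-> S0 -p-> S1 -q-> S1
First repeat at step 2: S0 was already visited.

The earliest repeat is at step j = 2: N is in S0, which it already visited at step i = 0.
Pumping length from the standard proof: p = 5 (the number of states). The repeated state found above gives |xy| = j ≤ 5 and |y| = j − i ≥ 1.

S0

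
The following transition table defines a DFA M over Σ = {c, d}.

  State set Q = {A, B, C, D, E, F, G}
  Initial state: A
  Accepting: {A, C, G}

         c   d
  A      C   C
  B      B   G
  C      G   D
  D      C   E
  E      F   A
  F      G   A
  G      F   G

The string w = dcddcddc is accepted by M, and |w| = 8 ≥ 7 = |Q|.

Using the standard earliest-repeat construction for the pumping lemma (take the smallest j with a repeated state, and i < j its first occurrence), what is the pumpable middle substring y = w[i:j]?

d

Run of M on w = d c d d c d d c:
  step 0: A  (start)
  step 1: C  (read d: A→C)
  step 2: G  (read c: C→G)
  step 3: G  (read d: G→G)   ← first repeat (G seen earlier)
  step 4: G  (read d: G→G)
  step 5: F  (read c: G→F)
  step 6: A  (read d: F→A)
  step 7: C  (read d: A→C)
  step 8: G  (read c: C→G)

So i = 2, j = 3, giving x = w[0:2] = dc, y = w[2:3] = d, z = w[3:8] = dcddc.
Check: |xy| = 3 ≤ 7 and |y| = 1 ≥ 1. Reading y takes M from G back to G, so every xyⁱz is accepted.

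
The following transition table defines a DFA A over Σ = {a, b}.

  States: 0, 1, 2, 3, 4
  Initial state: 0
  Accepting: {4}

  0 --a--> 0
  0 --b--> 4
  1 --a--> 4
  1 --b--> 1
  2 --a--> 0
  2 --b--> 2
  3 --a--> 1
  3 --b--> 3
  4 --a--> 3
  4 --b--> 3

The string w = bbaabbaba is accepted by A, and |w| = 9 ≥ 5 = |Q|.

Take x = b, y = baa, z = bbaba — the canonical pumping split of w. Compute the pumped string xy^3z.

xy^3z = b·baa·baa·baa·bbaba = bbaabaabaabbaba.
Reading y = baa takes A from 4 back to 4, so after x·y·y·y the machine is still in 4, and z then leads to the accepting state 4. Hence bbaabaabaabbaba ∈ L(A).

bbaabaabaabbaba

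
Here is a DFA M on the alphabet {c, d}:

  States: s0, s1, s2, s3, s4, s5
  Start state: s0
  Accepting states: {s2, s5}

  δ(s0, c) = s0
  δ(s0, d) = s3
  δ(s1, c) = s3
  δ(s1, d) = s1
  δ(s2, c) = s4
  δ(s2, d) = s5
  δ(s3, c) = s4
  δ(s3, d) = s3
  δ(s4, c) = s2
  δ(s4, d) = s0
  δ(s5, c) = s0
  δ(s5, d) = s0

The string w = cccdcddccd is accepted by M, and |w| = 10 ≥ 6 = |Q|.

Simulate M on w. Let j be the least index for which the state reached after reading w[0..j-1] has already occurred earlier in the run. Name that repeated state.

s0

Run of M on w = c c c d c d d c c d:
  step 0: s0  (start)
  step 1: s0  (read c: s0→s0)   ← first repeat (s0 seen earlier)
  step 2: s0  (read c: s0→s0)
  step 3: s0  (read c: s0→s0)
  step 4: s3  (read d: s0→s3)
  step 5: s4  (read c: s3→s4)
  step 6: s0  (read d: s4→s0)
  step 7: s3  (read d: s0→s3)
  step 8: s4  (read c: s3→s4)
  step 9: s2  (read c: s4→s2)
  step 10: s5  (read d: s2→s5)

The earliest repeat is at step j = 1: M is in s0, which it already visited at step i = 0.
The DFA has 6 states, so the proof of the pumping lemma guarantees a repeated state among the first 6+1 visited; the segment between the two visits is the pumpable y.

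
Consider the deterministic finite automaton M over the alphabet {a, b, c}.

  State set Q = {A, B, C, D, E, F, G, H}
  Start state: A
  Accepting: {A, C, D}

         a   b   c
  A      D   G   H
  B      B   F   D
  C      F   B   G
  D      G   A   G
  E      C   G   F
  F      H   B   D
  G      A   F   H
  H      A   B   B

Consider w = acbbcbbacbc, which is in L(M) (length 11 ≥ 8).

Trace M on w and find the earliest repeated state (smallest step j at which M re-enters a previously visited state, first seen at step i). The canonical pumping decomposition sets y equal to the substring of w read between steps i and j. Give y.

cbbc

Run of M on w = a c b b c b b a c b c:
  step 0: A  (start)
  step 1: D  (read a: A→D)
  step 2: G  (read c: D→G)
  step 3: F  (read b: G→F)
  step 4: B  (read b: F→B)
  step 5: D  (read c: B→D)   ← first repeat (D seen earlier)
  step 6: A  (read b: D→A)
  step 7: G  (read b: A→G)
  step 8: A  (read a: G→A)
  step 9: H  (read c: A→H)
  step 10: B  (read b: H→B)
  step 11: D  (read c: B→D)

So i = 1, j = 5, giving x = w[0:1] = a, y = w[1:5] = cbbc, z = w[5:11] = bbacbc.
Check: |xy| = 5 ≤ 8 and |y| = 4 ≥ 1. Reading y takes M from D back to D, so every xyⁱz is accepted.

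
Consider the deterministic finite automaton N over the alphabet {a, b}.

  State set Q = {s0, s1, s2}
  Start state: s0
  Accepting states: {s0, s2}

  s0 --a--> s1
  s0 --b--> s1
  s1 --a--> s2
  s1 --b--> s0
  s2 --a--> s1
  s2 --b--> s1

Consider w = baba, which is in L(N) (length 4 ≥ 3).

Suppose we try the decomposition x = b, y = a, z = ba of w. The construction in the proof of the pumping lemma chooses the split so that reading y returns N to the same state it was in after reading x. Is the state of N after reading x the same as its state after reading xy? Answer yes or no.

State sequence: s0 -b-> s1 -a-> s2

After x (step 1): s1. After xy (step 2): s2.
They differ (s1 ≠ s2), so y is not a cycle from the state after x; this split is not the one the pumping-lemma construction produces, and pumping y need not keep the string in L(N).

no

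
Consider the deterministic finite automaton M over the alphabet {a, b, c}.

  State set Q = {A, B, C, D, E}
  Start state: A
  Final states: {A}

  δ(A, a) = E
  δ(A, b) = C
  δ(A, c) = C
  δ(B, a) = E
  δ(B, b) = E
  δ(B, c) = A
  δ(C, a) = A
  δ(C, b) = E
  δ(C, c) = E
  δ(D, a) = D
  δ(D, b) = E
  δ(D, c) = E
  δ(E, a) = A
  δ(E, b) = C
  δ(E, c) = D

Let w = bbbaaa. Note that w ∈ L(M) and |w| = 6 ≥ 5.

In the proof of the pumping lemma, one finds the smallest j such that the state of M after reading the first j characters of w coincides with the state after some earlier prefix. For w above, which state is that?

C

Run of M on w = b b b a a a:
  step 0: A  (start)
  step 1: C  (read b: A→C)
  step 2: E  (read b: C→E)
  step 3: C  (read b: E→C)   ← first repeat (C seen earlier)
  step 4: A  (read a: C→A)
  step 5: E  (read a: A→E)
  step 6: A  (read a: E→A)

The earliest repeat is at step j = 3: M is in C, which it already visited at step i = 1.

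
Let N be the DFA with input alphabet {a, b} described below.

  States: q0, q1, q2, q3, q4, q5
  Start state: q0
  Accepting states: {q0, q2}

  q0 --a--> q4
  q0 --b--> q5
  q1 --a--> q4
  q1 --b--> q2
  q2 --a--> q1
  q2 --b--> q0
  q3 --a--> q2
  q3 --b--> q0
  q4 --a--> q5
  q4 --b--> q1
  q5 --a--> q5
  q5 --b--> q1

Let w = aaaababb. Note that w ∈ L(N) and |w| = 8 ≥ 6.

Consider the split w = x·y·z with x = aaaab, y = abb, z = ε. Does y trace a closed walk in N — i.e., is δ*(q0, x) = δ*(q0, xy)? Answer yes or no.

no

State sequence: q0 -a-> q4 -a-> q5 -a-> q5 -a-> q5 -b-> q1 -a-> q4 -b-> q1 -b-> q2

After x (step 5): q1. After xy (step 8): q2.
They differ (q1 ≠ q2), so y is not a cycle from the state after x; this split is not the one the pumping-lemma construction produces, and pumping y need not keep the string in L(N).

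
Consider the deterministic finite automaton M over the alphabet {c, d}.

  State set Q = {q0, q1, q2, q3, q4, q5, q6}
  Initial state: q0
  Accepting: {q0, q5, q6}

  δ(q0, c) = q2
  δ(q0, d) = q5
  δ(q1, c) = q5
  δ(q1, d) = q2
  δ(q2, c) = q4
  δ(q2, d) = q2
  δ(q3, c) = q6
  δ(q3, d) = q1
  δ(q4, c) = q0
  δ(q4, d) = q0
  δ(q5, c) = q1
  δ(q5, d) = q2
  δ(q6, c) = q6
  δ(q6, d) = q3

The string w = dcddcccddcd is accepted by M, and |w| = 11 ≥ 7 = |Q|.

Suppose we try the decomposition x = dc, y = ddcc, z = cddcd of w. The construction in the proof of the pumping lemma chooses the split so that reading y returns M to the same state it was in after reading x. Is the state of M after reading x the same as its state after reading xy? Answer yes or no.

Run of M on the first 6 characters of w = d c d d c c:
  step 0: q0  (start)
  step 1: q5  (read d: q0→q5)
  step 2: q1  (read c: q5→q1)
  step 3: q2  (read d: q1→q2)
  step 4: q2  (read d: q2→q2)
  step 5: q4  (read c: q2→q4)
  step 6: q0  (read c: q4→q0)

After x (step 2): q1. After xy (step 6): q0.
They differ (q1 ≠ q0), so y is not a cycle from the state after x; this split is not the one the pumping-lemma construction produces, and pumping y need not keep the string in L(M).

no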